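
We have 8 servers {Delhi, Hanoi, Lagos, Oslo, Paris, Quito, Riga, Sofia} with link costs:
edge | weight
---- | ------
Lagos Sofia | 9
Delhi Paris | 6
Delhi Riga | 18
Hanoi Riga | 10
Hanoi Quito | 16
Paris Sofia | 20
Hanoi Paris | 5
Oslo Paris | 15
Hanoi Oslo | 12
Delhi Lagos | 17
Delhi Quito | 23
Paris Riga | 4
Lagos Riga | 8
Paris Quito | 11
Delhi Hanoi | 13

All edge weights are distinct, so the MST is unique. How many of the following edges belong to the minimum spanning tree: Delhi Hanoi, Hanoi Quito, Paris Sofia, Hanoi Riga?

0

Sort edges by weight, then run Kruskal:
Paris Riga (4): add — endpoints in different components.
Hanoi Paris (5): add — endpoints in different components.
Delhi Paris (6): add — endpoints in different components.
Lagos Riga (8): add — endpoints in different components.
Lagos Sofia (9): add — endpoints in different components.
Hanoi Riga (10): skip — Hanoi and Riga already connected.
Paris Quito (11): add — endpoints in different components.
Hanoi Oslo (12): add — endpoints in different components.
MST edge set: {Paris Riga, Hanoi Paris, Delhi Paris, Lagos Riga, Lagos Sofia, Paris Quito, Hanoi Oslo}.
Of the listed edges, {} are in the MST → 0.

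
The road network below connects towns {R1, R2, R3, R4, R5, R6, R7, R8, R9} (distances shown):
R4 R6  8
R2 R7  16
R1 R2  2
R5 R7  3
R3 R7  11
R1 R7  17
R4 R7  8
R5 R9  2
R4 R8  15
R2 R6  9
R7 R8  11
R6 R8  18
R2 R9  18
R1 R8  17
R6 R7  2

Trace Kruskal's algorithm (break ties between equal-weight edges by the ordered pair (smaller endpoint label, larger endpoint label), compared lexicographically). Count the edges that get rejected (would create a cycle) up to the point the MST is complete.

Sort edges by weight, then run Kruskal:
R1 R2 (2): add — endpoints in different components.
R5 R9 (2): add — endpoints in different components.
R6 R7 (2): add — endpoints in different components.
R5 R7 (3): add — endpoints in different components.
R4 R6 (8): add — endpoints in different components.
R4 R7 (8): skip — R4 and R7 already connected.
R2 R6 (9): add — endpoints in different components.
R3 R7 (11): add — endpoints in different components.
R7 R8 (11): add — endpoints in different components.
Edges rejected before the tree was complete: 1.

1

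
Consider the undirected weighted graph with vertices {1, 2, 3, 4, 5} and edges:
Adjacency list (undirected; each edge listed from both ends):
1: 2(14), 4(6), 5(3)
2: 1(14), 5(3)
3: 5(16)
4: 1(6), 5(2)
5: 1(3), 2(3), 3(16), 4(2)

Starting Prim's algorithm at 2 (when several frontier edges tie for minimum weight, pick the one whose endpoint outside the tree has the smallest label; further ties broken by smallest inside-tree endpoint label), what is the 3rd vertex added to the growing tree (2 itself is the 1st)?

Prim's algorithm from 2:
Step 1: frontier [2 5 3, 1 2 14] → take 2 5 (3); add 5.
Step 2: frontier [1 2 14, 4 5 2, 1 5 3, 3 5 16] → take 4 5 (2); add 4.
Step 3: frontier [1 2 14, 1 4 6, 1 5 3, 3 5 16] → take 1 5 (3); add 1.
Step 4: frontier [3 5 16] → take 3 5 (16); add 3.
Vertex order: 2, 5, 4, 1, 3. The 3rd vertex is 4.

4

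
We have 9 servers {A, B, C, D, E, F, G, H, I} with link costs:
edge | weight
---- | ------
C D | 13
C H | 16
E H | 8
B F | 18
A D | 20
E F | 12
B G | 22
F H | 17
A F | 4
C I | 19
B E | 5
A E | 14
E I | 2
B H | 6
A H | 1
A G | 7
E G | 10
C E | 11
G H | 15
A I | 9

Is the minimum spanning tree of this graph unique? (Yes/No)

Yes

Kruskal: consider edges lightest-first.
A H (1): add — endpoints in different components.
E I (2): add — endpoints in different components.
A F (4): add — endpoints in different components.
B E (5): add — endpoints in different components.
B H (6): add — endpoints in different components.
A G (7): add — endpoints in different components.
E H (8): skip — E and H already connected.
A I (9): skip — A and I already connected.
E G (10): skip — E and G already connected.
C E (11): add — endpoints in different components.
E F (12): skip — E and F already connected.
C D (13): add — endpoints in different components.
Every non-tree edge has weight strictly greater than the heaviest edge on the tree path between its endpoints, so the MST is unique.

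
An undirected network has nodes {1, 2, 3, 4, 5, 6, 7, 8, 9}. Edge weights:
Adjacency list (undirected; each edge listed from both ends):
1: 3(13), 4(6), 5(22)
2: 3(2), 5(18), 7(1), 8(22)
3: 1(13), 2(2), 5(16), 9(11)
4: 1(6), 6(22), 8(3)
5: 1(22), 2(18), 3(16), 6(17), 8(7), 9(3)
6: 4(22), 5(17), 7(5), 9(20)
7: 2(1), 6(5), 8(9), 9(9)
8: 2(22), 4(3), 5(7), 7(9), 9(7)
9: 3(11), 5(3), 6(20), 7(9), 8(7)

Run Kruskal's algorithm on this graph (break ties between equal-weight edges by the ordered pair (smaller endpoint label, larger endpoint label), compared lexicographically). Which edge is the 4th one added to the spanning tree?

5-9

Kruskal's algorithm — process edges by increasing weight (ties by edge label):
2–7 (1): add — endpoints in different components.
2–3 (2): add — endpoints in different components.
4–8 (3): add — endpoints in different components.
5–9 (3): add — endpoints in different components.
6–7 (5): add — endpoints in different components.
1–4 (6): add — endpoints in different components.
5–8 (7): add — endpoints in different components.
8–9 (7): skip — 8 and 9 already connected.
7–8 (9): add — endpoints in different components.
The 4th edge added is 5–9.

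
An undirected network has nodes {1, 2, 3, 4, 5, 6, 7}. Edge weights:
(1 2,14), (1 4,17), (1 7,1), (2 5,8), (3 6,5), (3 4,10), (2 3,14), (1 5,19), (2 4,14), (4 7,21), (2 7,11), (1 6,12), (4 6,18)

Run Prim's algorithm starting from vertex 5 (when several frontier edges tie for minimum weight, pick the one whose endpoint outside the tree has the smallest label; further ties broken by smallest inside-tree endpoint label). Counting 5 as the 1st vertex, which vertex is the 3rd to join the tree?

7

Grow the tree from 5 using Prim:
Step 1: frontier [2 5 8, 1 5 19] → take 2 5 (8); add 2.
Step 2: frontier [2 7 11, 1 2 14, 2 3 14, 2 4 14, 1 5 19] → take 2 7 (11); add 7.
Step 3: frontier [1 2 14, 2 3 14, 2 4 14, 1 5 19, 1 7 1, 4 7 21] → take 1 7 (1); add 1.
Step 4: frontier [1 6 12, 1 4 17, 2 3 14, 2 4 14, 4 7 21] → take 1 6 (12); add 6.
Step 5: frontier [1 4 17, 2 3 14, 2 4 14, 3 6 5, 4 6 18, 4 7 21] → take 3 6 (5); add 3.
Step 6: frontier [1 4 17, 2 4 14, 3 4 10, 4 6 18, 4 7 21] → take 3 4 (10); add 4.
Vertex order: 5, 2, 7, 1, 6, 3, 4. The 3rd vertex is 7.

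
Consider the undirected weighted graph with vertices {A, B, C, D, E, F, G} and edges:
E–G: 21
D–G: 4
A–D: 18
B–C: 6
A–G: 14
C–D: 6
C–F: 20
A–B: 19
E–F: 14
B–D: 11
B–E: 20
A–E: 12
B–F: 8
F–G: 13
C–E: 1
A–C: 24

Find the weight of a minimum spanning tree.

37

Kruskal: consider edges lightest-first.
C–E (1): add — endpoints in different components.
D–G (4): add — endpoints in different components.
B–C (6): add — endpoints in different components.
C–D (6): add — endpoints in different components.
B–F (8): add — endpoints in different components.
B–D (11): skip — B and D already connected.
A–E (12): add — endpoints in different components.
MST edges: C–E, D–G, B–C, C–D, B–F, A–E; total weight 1+4+6+6+8+12 = 37.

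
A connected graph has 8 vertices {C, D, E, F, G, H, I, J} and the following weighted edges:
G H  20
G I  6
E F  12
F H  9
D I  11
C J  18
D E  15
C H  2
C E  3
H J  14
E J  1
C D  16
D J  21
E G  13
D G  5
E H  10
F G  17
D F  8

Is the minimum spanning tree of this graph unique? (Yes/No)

Kruskal's algorithm — process edges by increasing weight (ties by edge label):
E J (1): add — endpoints in different components.
C H (2): add — endpoints in different components.
C E (3): add — endpoints in different components.
D G (5): add — endpoints in different components.
G I (6): add — endpoints in different components.
D F (8): add — endpoints in different components.
F H (9): add — endpoints in different components.
Every non-tree edge has weight strictly greater than the heaviest edge on the tree path between its endpoints, so the MST is unique.

Yes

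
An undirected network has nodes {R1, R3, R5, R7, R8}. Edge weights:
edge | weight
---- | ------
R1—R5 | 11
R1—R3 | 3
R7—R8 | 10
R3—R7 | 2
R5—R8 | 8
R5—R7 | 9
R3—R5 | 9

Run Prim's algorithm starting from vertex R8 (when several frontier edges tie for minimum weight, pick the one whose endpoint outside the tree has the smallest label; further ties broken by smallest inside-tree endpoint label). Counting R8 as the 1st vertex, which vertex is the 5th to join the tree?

Grow the tree from R8 using Prim:
Step 1: cheapest edge leaving the tree is R5—R8 (8); add R5.
Step 2: cheapest edge leaving the tree is R3—R5 (9); add R3.
Step 3: cheapest edge leaving the tree is R3—R7 (2); add R7.
Step 4: cheapest edge leaving the tree is R1—R3 (3); add R1.
Vertex order: R8, R5, R3, R7, R1. The 5th vertex is R1.

R1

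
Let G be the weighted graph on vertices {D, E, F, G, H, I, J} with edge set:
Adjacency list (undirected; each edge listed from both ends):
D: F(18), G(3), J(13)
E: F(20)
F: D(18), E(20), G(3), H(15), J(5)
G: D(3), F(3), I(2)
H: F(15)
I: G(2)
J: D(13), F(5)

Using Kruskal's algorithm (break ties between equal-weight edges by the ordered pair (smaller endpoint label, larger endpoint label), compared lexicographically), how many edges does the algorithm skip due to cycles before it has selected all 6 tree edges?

2

Kruskal's algorithm — process edges by increasing weight (ties by edge label):
G—I (2): add — endpoints in different components.
D—G (3): add — endpoints in different components.
F—G (3): add — endpoints in different components.
F—J (5): add — endpoints in different components.
D—J (13): skip — D and J already connected.
F—H (15): add — endpoints in different components.
D—F (18): skip — D and F already connected.
E—F (20): add — endpoints in different components.
Edges rejected before the tree was complete: 2.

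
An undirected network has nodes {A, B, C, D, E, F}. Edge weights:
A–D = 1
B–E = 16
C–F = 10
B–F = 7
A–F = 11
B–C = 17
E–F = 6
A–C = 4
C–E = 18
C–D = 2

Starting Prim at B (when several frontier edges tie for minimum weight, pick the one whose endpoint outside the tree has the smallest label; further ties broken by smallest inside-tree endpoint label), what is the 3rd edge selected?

C-F

Prim's algorithm from B:
Step 1: frontier [B–F 7, B–E 16, B–C 17] → take B–F (7); add F.
Step 2: frontier [B–E 16, B–C 17, E–F 6, C–F 10, A–F 11] → take E–F (6); add E.
Step 3: frontier [B–C 17, C–E 18, C–F 10, A–F 11] → take C–F (10); add C.
Step 4: frontier [C–D 2, A–C 4, A–F 11] → take C–D (2); add D.
Step 5: frontier [A–C 4, A–D 1, A–F 11] → take A–D (1); add A.
The 3rd edge added is C–F.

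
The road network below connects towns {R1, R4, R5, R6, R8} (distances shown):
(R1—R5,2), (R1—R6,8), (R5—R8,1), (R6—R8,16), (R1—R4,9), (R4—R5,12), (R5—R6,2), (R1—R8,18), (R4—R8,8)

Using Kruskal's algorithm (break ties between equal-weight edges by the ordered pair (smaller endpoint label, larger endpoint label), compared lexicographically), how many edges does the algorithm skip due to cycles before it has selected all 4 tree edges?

Kruskal: consider edges lightest-first.
R5—R8 (1): add. Components now {R1} {R5,R8} {R6} {R4}
R1—R5 (2): add. Components now {R1,R5,R8} {R6} {R4}
R5—R6 (2): add. Components now {R1,R5,R6,R8} {R4}
R1—R6 (8): skip — R1 and R6 already connected.
R4—R8 (8): add. Components now {R1,R4,R5,R6,R8}
Edges rejected before the tree was complete: 1.

1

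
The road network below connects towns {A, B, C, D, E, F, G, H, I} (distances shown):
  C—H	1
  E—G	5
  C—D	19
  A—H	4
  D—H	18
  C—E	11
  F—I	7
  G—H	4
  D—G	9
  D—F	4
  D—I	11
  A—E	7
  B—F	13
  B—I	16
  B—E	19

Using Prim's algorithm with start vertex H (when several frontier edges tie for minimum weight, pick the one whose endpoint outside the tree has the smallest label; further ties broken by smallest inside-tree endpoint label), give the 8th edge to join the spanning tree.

B-F

Prim, starting at H.
Step 1: cheapest edge leaving the tree is C—H (1); add C.
Step 2: cheapest edge leaving the tree is A—H (4); add A.
Step 3: cheapest edge leaving the tree is G—H (4); add G.
Step 4: cheapest edge leaving the tree is E—G (5); add E.
Step 5: cheapest edge leaving the tree is D—G (9); add D.
Step 6: cheapest edge leaving the tree is D—F (4); add F.
Step 7: cheapest edge leaving the tree is F—I (7); add I.
Step 8: cheapest edge leaving the tree is B—F (13); add B.
The 8th edge added is B—F.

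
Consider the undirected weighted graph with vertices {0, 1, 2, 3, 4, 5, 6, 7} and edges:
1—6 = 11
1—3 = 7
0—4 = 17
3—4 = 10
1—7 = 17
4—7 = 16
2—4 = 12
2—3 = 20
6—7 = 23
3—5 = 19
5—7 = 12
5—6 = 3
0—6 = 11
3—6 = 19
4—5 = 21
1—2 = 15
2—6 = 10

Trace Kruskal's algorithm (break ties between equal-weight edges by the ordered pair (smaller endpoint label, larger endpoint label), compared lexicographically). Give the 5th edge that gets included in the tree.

Kruskal's algorithm — process edges by increasing weight (ties by edge label):
5—6 (3): add — endpoints in different components.
1—3 (7): add — endpoints in different components.
2—6 (10): add — endpoints in different components.
3—4 (10): add — endpoints in different components.
0—6 (11): add — endpoints in different components.
1—6 (11): add — endpoints in different components.
2—4 (12): skip — 2 and 4 already connected.
5—7 (12): add — endpoints in different components.
The 5th edge added is 0—6.

0-6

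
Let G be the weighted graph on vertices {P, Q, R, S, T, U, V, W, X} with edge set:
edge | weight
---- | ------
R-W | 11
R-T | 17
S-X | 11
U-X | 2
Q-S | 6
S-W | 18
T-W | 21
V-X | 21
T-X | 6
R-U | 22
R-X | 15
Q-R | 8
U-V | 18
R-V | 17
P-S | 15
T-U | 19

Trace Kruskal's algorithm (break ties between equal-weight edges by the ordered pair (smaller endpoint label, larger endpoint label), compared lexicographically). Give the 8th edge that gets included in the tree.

Kruskal's algorithm — process edges by increasing weight (ties by edge label):
U-X (2): add — endpoints in different components.
Q-S (6): add — endpoints in different components.
T-X (6): add — endpoints in different components.
Q-R (8): add — endpoints in different components.
R-W (11): add — endpoints in different components.
S-X (11): add — endpoints in different components.
P-S (15): add — endpoints in different components.
R-X (15): skip — X and R already connected.
R-T (17): skip — T and R already connected.
R-V (17): add — endpoints in different components.
The 8th edge added is R-V.

R-V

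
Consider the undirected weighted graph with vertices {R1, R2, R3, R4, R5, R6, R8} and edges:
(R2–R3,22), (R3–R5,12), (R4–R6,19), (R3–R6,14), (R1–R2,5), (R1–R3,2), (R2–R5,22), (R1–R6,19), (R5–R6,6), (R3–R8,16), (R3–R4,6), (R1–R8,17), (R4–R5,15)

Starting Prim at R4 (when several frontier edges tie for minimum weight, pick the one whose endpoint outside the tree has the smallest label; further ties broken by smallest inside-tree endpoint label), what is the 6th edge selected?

Prim, starting at R4.
Step 1: frontier [R3–R4 6, R4–R5 15, R4–R6 19] → take R3–R4 (6); add R3.
Step 2: frontier [R1–R3 2, R3–R5 12, R3–R6 14, R3–R8 16, R2–R3 22, R4–R5 15, R4–R6 19] → take R1–R3 (2); add R1.
Step 3: frontier [R1–R2 5, R1–R8 17, R1–R6 19, R3–R5 12, R3–R6 14, R3–R8 16, R2–R3 22, R4–R5 15, R4–R6 19] → take R1–R2 (5); add R2.
Step 4: frontier [R1–R8 17, R1–R6 19, R2–R5 22, R3–R5 12, R3–R6 14, R3–R8 16, R4–R5 15, R4–R6 19] → take R3–R5 (12); add R5.
Step 5: frontier [R1–R8 17, R1–R6 19, R3–R6 14, R3–R8 16, R4–R6 19, R5–R6 6] → take R5–R6 (6); add R6.
Step 6: frontier [R1–R8 17, R3–R8 16] → take R3–R8 (16); add R8.
The 6th edge added is R3–R8.

R3-R8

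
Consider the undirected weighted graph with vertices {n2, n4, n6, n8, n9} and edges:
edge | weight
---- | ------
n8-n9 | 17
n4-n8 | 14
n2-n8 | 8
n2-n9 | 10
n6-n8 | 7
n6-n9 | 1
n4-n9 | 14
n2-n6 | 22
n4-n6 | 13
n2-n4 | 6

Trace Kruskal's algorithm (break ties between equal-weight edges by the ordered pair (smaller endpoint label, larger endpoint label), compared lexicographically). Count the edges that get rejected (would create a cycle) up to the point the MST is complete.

Kruskal's algorithm — process edges by increasing weight (ties by edge label):
n6-n9 (1): add — endpoints in different components.
n2-n4 (6): add — endpoints in different components.
n6-n8 (7): add — endpoints in different components.
n2-n8 (8): add — endpoints in different components.
Edges rejected before the tree was complete: 0.

0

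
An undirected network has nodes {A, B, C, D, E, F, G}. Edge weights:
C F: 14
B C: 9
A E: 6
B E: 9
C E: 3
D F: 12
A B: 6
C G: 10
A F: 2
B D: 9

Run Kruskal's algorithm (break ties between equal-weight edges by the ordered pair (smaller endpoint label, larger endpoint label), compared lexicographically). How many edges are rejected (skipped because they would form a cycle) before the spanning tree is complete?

2

Sort edges by weight, then run Kruskal:
A F (2): add — endpoints in different components.
C E (3): add — endpoints in different components.
A B (6): add — endpoints in different components.
A E (6): add — endpoints in different components.
B C (9): skip — B and C already connected.
B D (9): add — endpoints in different components.
B E (9): skip — B and E already connected.
C G (10): add — endpoints in different components.
Edges rejected before the tree was complete: 2.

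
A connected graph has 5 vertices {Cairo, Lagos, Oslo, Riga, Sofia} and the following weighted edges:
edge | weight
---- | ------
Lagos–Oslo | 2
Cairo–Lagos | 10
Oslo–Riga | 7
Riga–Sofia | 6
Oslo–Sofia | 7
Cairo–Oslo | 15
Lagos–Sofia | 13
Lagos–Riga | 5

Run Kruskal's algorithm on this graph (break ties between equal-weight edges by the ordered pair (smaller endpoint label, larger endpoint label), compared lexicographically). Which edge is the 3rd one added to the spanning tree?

Kruskal: consider edges lightest-first.
Lagos–Oslo (2): add — endpoints in different components.
Lagos–Riga (5): add — endpoints in different components.
Riga–Sofia (6): add — endpoints in different components.
Oslo–Riga (7): skip — Oslo and Riga already connected.
Oslo–Sofia (7): skip — Oslo and Sofia already connected.
Cairo–Lagos (10): add — endpoints in different components.
The 3rd edge added is Riga–Sofia.

Riga-Sofia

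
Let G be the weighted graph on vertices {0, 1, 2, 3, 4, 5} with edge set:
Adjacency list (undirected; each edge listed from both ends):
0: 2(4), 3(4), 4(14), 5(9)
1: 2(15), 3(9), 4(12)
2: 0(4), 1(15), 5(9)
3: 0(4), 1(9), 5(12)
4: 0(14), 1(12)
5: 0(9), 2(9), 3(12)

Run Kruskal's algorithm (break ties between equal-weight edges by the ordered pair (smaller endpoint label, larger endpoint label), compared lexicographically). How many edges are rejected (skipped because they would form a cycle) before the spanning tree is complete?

1

Kruskal: consider edges lightest-first.
0–2 (4): add. Components now {0,2} {1} {3} {4} {5}
0–3 (4): add. Components now {0,2,3} {1} {4} {5}
0–5 (9): add. Components now {0,2,3,5} {1} {4}
1–3 (9): add. Components now {0,1,2,3,5} {4}
2–5 (9): skip — 2 and 5 already connected.
1–4 (12): add. Components now {0,1,2,3,4,5}
Edges rejected before the tree was complete: 1.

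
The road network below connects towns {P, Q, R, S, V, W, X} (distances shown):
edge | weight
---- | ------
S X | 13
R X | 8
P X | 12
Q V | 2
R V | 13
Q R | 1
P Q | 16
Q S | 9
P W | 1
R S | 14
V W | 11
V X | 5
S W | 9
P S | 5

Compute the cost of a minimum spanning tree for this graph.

Prim's algorithm from R:
Step 1: cheapest edge leaving the tree is Q R (1); add Q.
Step 2: cheapest edge leaving the tree is Q V (2); add V.
Step 3: cheapest edge leaving the tree is V X (5); add X.
Step 4: cheapest edge leaving the tree is Q S (9); add S.
Step 5: cheapest edge leaving the tree is P S (5); add P.
Step 6: cheapest edge leaving the tree is P W (1); add W.
MST edges: Q R, Q V, V X, Q S, P S, P W; total weight 1+2+5+9+5+1 = 23.

23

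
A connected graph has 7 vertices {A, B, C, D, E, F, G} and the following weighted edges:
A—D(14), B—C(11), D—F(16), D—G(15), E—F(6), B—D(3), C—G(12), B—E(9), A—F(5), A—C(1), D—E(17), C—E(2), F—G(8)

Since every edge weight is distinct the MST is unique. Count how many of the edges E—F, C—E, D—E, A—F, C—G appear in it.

2

Sort edges by weight, then run Kruskal:
A—C (1): add. Components now {A,C} {B} {D} {E} {F} {G}
C—E (2): add. Components now {A,C,E} {B} {D} {F} {G}
B—D (3): add. Components now {A,C,E} {B,D} {F} {G}
A—F (5): add. Components now {A,C,E,F} {B,D} {G}
E—F (6): skip — E and F already connected.
F—G (8): add. Components now {A,C,E,F,G} {B,D}
B—E (9): add. Components now {A,B,C,D,E,F,G}
MST edge set: {A—C, C—E, B—D, A—F, F—G, B—E}.
Of the listed edges, {C—E, A—F} are in the MST → 2.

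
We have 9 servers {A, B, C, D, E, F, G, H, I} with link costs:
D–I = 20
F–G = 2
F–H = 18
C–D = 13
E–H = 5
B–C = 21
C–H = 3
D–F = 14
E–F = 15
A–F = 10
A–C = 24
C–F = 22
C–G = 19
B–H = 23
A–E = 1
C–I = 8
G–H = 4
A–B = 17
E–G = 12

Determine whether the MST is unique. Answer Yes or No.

Kruskal's algorithm — process edges by increasing weight (ties by edge label):
A–E (1): add — endpoints in different components.
F–G (2): add — endpoints in different components.
C–H (3): add — endpoints in different components.
G–H (4): add — endpoints in different components.
E–H (5): add — endpoints in different components.
C–I (8): add — endpoints in different components.
A–F (10): skip — A and F already connected.
E–G (12): skip — E and G already connected.
C–D (13): add — endpoints in different components.
D–F (14): skip — D and F already connected.
E–F (15): skip — E and F already connected.
A–B (17): add — endpoints in different components.
Every non-tree edge has weight strictly greater than the heaviest edge on the tree path between its endpoints, so the MST is unique.

Yes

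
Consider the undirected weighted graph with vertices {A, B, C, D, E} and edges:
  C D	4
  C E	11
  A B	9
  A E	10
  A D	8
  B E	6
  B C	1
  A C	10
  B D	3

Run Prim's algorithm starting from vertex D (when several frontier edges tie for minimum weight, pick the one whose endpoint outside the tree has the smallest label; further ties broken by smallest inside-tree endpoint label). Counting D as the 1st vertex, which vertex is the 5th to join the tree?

Prim's algorithm from D:
Step 1: cheapest edge leaving the tree is B D (3); add B.
Step 2: cheapest edge leaving the tree is B C (1); add C.
Step 3: cheapest edge leaving the tree is B E (6); add E.
Step 4: cheapest edge leaving the tree is A D (8); add A.
Vertex order: D, B, C, E, A. The 5th vertex is A.

A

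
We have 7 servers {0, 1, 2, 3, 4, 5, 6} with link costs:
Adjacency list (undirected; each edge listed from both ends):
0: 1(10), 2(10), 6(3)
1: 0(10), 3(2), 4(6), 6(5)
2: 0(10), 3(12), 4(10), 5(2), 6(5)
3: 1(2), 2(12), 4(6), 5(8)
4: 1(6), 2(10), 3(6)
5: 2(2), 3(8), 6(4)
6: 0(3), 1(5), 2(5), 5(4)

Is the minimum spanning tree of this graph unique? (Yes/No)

No

Kruskal: consider edges lightest-first.
1–3 (2): add. Components now {0} {1,3} {2} {4} {5} {6}
2–5 (2): add. Components now {0} {1,3} {2,5} {4} {6}
0–6 (3): add. Components now {0,6} {1,3} {2,5} {4}
5–6 (4): add. Components now {0,2,5,6} {1,3} {4}
1–6 (5): add. Components now {0,1,2,3,5,6} {4}
2–6 (5): skip — 2 and 6 already connected.
1–4 (6): add. Components now {0,1,2,3,4,5,6}
Non-tree edge 3–4 has weight 6, equal to the heaviest edge on its tree cycle — swapping gives another MST of the same weight. Not unique.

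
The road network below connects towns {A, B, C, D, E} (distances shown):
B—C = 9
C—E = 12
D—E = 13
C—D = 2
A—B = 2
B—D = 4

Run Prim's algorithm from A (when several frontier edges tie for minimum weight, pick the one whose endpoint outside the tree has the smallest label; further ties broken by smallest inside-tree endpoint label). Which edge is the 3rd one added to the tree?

C-D

Prim, starting at A.
Step 1: frontier [A—B 2] → take A—B (2); add B.
Step 2: frontier [B—D 4, B—C 9] → take B—D (4); add D.
Step 3: frontier [B—C 9, C—D 2, D—E 13] → take C—D (2); add C.
Step 4: frontier [C—E 12, D—E 13] → take C—E (12); add E.
The 3rd edge added is C—D.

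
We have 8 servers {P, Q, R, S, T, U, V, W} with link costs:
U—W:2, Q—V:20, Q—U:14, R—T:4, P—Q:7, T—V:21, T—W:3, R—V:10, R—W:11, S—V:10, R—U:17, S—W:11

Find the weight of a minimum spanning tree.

50

Kruskal: consider edges lightest-first.
U—W (2): add — endpoints in different components.
T—W (3): add — endpoints in different components.
R—T (4): add — endpoints in different components.
P—Q (7): add — endpoints in different components.
R—V (10): add — endpoints in different components.
S—V (10): add — endpoints in different components.
R—W (11): skip — W and R already connected.
S—W (11): skip — W and S already connected.
Q—U (14): add — endpoints in different components.
MST edges: U—W, T—W, R—T, P—Q, R—V, S—V, Q—U; total weight 2+3+4+7+10+10+14 = 50.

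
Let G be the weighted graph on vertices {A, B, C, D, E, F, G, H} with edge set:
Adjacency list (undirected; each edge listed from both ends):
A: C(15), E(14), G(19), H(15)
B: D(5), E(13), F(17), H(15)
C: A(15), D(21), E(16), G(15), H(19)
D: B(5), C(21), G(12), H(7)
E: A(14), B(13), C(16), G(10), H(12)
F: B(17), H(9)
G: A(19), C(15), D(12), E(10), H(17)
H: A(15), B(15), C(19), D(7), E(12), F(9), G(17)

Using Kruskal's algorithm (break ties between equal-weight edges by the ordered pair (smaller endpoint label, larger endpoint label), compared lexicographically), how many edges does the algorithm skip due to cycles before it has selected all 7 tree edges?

2

Kruskal: consider edges lightest-first.
B—D (5): add — endpoints in different components.
D—H (7): add — endpoints in different components.
F—H (9): add — endpoints in different components.
E—G (10): add — endpoints in different components.
D—G (12): add — endpoints in different components.
E—H (12): skip — E and H already connected.
B—E (13): skip — B and E already connected.
A—E (14): add — endpoints in different components.
A—C (15): add — endpoints in different components.
Edges rejected before the tree was complete: 2.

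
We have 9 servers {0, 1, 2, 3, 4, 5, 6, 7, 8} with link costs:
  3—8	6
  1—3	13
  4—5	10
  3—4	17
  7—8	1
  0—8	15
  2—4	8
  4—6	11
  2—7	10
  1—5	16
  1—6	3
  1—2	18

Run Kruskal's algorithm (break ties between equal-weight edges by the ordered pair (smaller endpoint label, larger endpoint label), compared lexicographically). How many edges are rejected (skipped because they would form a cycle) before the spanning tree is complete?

1

Kruskal's algorithm — process edges by increasing weight (ties by edge label):
7—8 (1): add — endpoints in different components.
1—6 (3): add — endpoints in different components.
3—8 (6): add — endpoints in different components.
2—4 (8): add — endpoints in different components.
2—7 (10): add — endpoints in different components.
4—5 (10): add — endpoints in different components.
4—6 (11): add — endpoints in different components.
1—3 (13): skip — 1 and 3 already connected.
0—8 (15): add — endpoints in different components.
Edges rejected before the tree was complete: 1.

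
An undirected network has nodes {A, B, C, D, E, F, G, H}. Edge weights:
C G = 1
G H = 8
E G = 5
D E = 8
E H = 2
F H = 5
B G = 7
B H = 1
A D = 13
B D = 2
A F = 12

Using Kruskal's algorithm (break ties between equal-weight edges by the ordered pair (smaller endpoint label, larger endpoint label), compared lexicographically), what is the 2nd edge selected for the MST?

Kruskal: consider edges lightest-first.
B H (1): add — endpoints in different components.
C G (1): add — endpoints in different components.
B D (2): add — endpoints in different components.
E H (2): add — endpoints in different components.
E G (5): add — endpoints in different components.
F H (5): add — endpoints in different components.
B G (7): skip — B and G already connected.
D E (8): skip — D and E already connected.
G H (8): skip — G and H already connected.
A F (12): add — endpoints in different components.
The 2nd edge added is C G.

C-G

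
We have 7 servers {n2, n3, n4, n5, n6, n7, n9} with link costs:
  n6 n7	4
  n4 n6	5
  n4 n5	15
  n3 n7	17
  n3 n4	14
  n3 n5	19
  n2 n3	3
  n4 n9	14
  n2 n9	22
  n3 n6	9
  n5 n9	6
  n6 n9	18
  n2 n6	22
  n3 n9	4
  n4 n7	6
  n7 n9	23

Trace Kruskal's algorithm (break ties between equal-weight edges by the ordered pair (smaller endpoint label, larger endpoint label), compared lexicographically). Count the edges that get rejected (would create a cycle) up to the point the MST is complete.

1

Kruskal's algorithm — process edges by increasing weight (ties by edge label):
n2 n3 (3): add. Components now {n2,n3} {n4} {n9} {n7} {n6} {n5}
n3 n9 (4): add. Components now {n2,n3,n9} {n4} {n7} {n6} {n5}
n6 n7 (4): add. Components now {n2,n3,n9} {n4} {n6,n7} {n5}
n4 n6 (5): add. Components now {n2,n3,n9} {n4,n6,n7} {n5}
n4 n7 (6): skip — n4 and n7 already connected.
n5 n9 (6): add. Components now {n2,n3,n5,n9} {n4,n6,n7}
n3 n6 (9): add. Components now {n2,n3,n4,n5,n6,n7,n9}
Edges rejected before the tree was complete: 1.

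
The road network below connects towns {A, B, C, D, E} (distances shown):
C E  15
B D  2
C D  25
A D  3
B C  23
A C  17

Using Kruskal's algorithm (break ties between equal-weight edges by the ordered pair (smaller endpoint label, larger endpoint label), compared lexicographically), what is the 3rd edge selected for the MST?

C-E

Kruskal: consider edges lightest-first.
B D (2): add — endpoints in different components.
A D (3): add — endpoints in different components.
C E (15): add — endpoints in different components.
A C (17): add — endpoints in different components.
The 3rd edge added is C E.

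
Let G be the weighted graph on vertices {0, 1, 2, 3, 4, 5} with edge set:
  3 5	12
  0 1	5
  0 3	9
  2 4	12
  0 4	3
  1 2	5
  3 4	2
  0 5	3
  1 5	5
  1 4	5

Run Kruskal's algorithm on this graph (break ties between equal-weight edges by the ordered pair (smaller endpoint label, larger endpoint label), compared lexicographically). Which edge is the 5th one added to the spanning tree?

1-2

Sort edges by weight, then run Kruskal:
3 4 (2): add. Components now {0} {1} {2} {3,4} {5}
0 4 (3): add. Components now {0,3,4} {1} {2} {5}
0 5 (3): add. Components now {0,3,4,5} {1} {2}
0 1 (5): add. Components now {0,1,3,4,5} {2}
1 2 (5): add. Components now {0,1,2,3,4,5}
The 5th edge added is 1 2.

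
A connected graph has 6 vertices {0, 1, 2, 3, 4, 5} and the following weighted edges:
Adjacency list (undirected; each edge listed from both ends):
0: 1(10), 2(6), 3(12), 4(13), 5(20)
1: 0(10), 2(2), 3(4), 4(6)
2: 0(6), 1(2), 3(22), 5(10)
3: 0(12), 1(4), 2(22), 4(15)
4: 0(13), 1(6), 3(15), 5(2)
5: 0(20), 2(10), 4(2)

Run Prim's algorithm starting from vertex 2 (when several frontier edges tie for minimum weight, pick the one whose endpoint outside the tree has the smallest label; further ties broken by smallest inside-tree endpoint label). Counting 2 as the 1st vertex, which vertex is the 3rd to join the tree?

3

Grow the tree from 2 using Prim:
Step 1: cheapest edge leaving the tree is 1–2 (2); add 1.
Step 2: cheapest edge leaving the tree is 1–3 (4); add 3.
Step 3: cheapest edge leaving the tree is 0–2 (6); add 0.
Step 4: cheapest edge leaving the tree is 1–4 (6); add 4.
Step 5: cheapest edge leaving the tree is 4–5 (2); add 5.
Vertex order: 2, 1, 3, 0, 4, 5. The 3rd vertex is 3.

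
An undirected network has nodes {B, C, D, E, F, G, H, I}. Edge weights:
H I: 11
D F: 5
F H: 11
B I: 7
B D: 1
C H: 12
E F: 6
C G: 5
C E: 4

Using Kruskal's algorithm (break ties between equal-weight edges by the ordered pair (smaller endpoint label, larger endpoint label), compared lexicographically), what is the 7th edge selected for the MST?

F-H

Sort edges by weight, then run Kruskal:
B D (1): add — endpoints in different components.
C E (4): add — endpoints in different components.
C G (5): add — endpoints in different components.
D F (5): add — endpoints in different components.
E F (6): add — endpoints in different components.
B I (7): add — endpoints in different components.
F H (11): add — endpoints in different components.
The 7th edge added is F H.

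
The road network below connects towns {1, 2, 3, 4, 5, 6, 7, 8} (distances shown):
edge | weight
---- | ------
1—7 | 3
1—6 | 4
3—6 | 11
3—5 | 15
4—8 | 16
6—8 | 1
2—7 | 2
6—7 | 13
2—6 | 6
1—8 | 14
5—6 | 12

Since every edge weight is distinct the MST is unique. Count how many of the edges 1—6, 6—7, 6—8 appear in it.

2

Sort edges by weight, then run Kruskal:
6—8 (1): add — endpoints in different components.
2—7 (2): add — endpoints in different components.
1—7 (3): add — endpoints in different components.
1—6 (4): add — endpoints in different components.
2—6 (6): skip — 2 and 6 already connected.
3—6 (11): add — endpoints in different components.
5—6 (12): add — endpoints in different components.
6—7 (13): skip — 6 and 7 already connected.
1—8 (14): skip — 1 and 8 already connected.
3—5 (15): skip — 3 and 5 already connected.
4—8 (16): add — endpoints in different components.
MST edge set: {6—8, 2—7, 1—7, 1—6, 3—6, 5—6, 4—8}.
Of the listed edges, {1—6, 6—8} are in the MST → 2.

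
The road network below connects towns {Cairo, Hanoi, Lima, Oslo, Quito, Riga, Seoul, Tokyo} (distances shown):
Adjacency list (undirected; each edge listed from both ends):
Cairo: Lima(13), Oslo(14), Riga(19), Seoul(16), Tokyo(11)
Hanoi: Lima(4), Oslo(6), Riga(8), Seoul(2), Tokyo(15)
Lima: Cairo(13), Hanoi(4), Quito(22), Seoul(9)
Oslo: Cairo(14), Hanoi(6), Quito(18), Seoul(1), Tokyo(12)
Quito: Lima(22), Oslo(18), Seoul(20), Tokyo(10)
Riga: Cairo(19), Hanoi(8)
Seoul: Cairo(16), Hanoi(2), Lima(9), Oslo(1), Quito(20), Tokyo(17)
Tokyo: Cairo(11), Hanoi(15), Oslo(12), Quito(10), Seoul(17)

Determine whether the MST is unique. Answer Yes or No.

Yes

Kruskal's algorithm — process edges by increasing weight (ties by edge label):
Oslo—Seoul (1): add — endpoints in different components.
Hanoi—Seoul (2): add — endpoints in different components.
Hanoi—Lima (4): add — endpoints in different components.
Hanoi—Oslo (6): skip — Hanoi and Oslo already connected.
Hanoi—Riga (8): add — endpoints in different components.
Lima—Seoul (9): skip — Lima and Seoul already connected.
Quito—Tokyo (10): add — endpoints in different components.
Cairo—Tokyo (11): add — endpoints in different components.
Oslo—Tokyo (12): add — endpoints in different components.
Every non-tree edge has weight strictly greater than the heaviest edge on the tree path between its endpoints, so the MST is unique.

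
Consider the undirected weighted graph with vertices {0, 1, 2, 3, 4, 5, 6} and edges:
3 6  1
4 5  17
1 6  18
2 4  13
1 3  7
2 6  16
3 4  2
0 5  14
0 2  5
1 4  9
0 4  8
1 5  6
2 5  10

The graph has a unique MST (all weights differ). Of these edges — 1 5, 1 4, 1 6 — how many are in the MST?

Kruskal: consider edges lightest-first.
3 6 (1): add — endpoints in different components.
3 4 (2): add — endpoints in different components.
0 2 (5): add — endpoints in different components.
1 5 (6): add — endpoints in different components.
1 3 (7): add — endpoints in different components.
0 4 (8): add — endpoints in different components.
MST edge set: {3 6, 3 4, 0 2, 1 5, 1 3, 0 4}.
Of the listed edges, {1 5} are in the MST → 1.

1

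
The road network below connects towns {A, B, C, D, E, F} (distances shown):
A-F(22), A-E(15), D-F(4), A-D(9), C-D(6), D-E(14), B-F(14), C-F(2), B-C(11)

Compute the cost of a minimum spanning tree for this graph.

Prim, starting at B.
Step 1: frontier [B-C 11, B-F 14] → take B-C (11); add C.
Step 2: frontier [B-F 14, C-F 2, C-D 6] → take C-F (2); add F.
Step 3: frontier [C-D 6, D-F 4, A-F 22] → take D-F (4); add D.
Step 4: frontier [A-D 9, D-E 14, A-F 22] → take A-D (9); add A.
Step 5: frontier [A-E 15, D-E 14] → take D-E (14); add E.
MST edges: B-C, C-F, D-F, A-D, D-E; total weight 11+2+4+9+14 = 40.

40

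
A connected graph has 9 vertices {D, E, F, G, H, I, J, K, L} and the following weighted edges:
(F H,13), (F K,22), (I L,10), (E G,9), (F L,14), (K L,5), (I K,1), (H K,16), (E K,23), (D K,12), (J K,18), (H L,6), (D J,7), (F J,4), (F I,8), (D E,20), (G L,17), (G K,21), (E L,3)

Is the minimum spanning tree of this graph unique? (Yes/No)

Yes

Kruskal: consider edges lightest-first.
I K (1): add — endpoints in different components.
E L (3): add — endpoints in different components.
F J (4): add — endpoints in different components.
K L (5): add — endpoints in different components.
H L (6): add — endpoints in different components.
D J (7): add — endpoints in different components.
F I (8): add — endpoints in different components.
E G (9): add — endpoints in different components.
Every non-tree edge has weight strictly greater than the heaviest edge on the tree path between its endpoints, so the MST is unique.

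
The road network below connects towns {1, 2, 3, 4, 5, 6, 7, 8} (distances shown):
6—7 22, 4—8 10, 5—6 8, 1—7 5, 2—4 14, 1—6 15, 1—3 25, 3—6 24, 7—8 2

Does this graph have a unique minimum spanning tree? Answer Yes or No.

Kruskal: consider edges lightest-first.
7—8 (2): add — endpoints in different components.
1—7 (5): add — endpoints in different components.
5—6 (8): add — endpoints in different components.
4—8 (10): add — endpoints in different components.
2—4 (14): add — endpoints in different components.
1—6 (15): add — endpoints in different components.
6—7 (22): skip — 6 and 7 already connected.
3—6 (24): add — endpoints in different components.
Every non-tree edge has weight strictly greater than the heaviest edge on the tree path between its endpoints, so the MST is unique.

Yes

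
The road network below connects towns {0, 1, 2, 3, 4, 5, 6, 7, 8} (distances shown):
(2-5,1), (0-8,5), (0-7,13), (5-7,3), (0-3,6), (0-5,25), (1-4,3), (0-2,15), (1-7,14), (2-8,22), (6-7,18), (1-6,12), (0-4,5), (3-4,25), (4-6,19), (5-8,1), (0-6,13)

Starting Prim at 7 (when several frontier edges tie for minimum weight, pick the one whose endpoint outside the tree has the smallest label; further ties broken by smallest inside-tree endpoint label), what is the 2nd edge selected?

Prim's algorithm from 7:
Step 1: cheapest edge leaving the tree is 5-7 (3); add 5.
Step 2: cheapest edge leaving the tree is 2-5 (1); add 2.
Step 3: cheapest edge leaving the tree is 5-8 (1); add 8.
Step 4: cheapest edge leaving the tree is 0-8 (5); add 0.
Step 5: cheapest edge leaving the tree is 0-4 (5); add 4.
Step 6: cheapest edge leaving the tree is 1-4 (3); add 1.
Step 7: cheapest edge leaving the tree is 0-3 (6); add 3.
Step 8: cheapest edge leaving the tree is 1-6 (12); add 6.
The 2nd edge added is 2-5.

2-5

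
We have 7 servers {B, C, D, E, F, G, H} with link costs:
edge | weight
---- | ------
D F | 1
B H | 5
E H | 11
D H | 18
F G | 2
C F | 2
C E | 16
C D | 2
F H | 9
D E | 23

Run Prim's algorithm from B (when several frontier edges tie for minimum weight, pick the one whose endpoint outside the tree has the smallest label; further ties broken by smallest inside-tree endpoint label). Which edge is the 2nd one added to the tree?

Grow the tree from B using Prim:
Step 1: frontier [B H 5] → take B H (5); add H.
Step 2: frontier [F H 9, E H 11, D H 18] → take F H (9); add F.
Step 3: frontier [D F 1, C F 2, F G 2, E H 11, D H 18] → take D F (1); add D.
Step 4: frontier [C D 2, D E 23, C F 2, F G 2, E H 11] → take C D (2); add C.
Step 5: frontier [C E 16, D E 23, F G 2, E H 11] → take F G (2); add G.
Step 6: frontier [C E 16, D E 23, E H 11] → take E H (11); add E.
The 2nd edge added is F H.

F-H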